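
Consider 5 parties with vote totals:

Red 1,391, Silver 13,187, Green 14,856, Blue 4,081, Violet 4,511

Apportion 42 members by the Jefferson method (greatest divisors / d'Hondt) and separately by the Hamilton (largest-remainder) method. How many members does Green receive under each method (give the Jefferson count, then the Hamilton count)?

17 and 16

Jefferson: Red 1, Silver 15, Green 17, Blue 4, Violet 5.
Hamilton: Red 2, Silver 15, Green 16, Blue 4, Violet 5.
Green gets 17 under Jefferson and 16 under Hamilton.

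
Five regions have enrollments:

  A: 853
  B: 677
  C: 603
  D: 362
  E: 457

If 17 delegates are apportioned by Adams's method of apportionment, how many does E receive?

Standard divisor 2952/17 ≈ 173.647; standard quotas: A 4.912, B 3.899, C 3.473, D 2.085, E 2.632.
Rounding up gives 5, 4, 4, 3, 3 = 19 seats, so the divisor must be adjusted.
With modified divisor 210: modified quotas A 4.062, B 3.224, C 2.871, D 1.724, E 2.176.
Rounding up: A 5, B 4, C 3, D 2, E 3 (total 17).
E receives 3.

3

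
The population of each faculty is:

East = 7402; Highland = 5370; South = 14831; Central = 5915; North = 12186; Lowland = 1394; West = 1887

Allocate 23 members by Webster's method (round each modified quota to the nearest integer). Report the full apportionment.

East=3, Highland=2, South=7, Central=3, North=6, Lowland=1, West=1

Standard divisor 48985/23 ≈ 2129.783; standard quotas: East 3.475, Highland 2.521, South 6.964, Central 2.777, North 5.722, Lowland 0.655, West 0.886.
Rounding to the nearest integer gives 3, 3, 7, 3, 6, 1, 1 = 24 seats, so the divisor must be adjusted.
With modified divisor 2200: modified quotas East 3.365, Highland 2.441, South 6.741, Central 2.689, North 5.539, Lowland 0.634, West 0.858.
Rounding to the nearest integer: East 3, Highland 2, South 7, Central 3, North 6, Lowland 1, West 1 (total 23).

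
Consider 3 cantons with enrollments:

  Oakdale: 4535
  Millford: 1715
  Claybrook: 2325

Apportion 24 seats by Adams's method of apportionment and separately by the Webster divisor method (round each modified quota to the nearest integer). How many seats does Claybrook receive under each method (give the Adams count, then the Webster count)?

7 and 6

Adams: Oakdale 12, Millford 5, Claybrook 7.
Webster: Oakdale 13, Millford 5, Claybrook 6.
Claybrook gets 7 under Adams and 6 under Webster.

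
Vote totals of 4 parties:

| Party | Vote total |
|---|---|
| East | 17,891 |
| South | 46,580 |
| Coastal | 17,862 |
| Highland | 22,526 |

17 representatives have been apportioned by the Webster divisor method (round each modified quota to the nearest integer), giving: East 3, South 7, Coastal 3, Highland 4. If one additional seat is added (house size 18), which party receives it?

Priority for the next seat is population ÷ (current seats + 0.5).
Priorities: East 5111.714, South 6210.667, Coastal 5103.429, Highland 5005.778.
Highest priority: South.

South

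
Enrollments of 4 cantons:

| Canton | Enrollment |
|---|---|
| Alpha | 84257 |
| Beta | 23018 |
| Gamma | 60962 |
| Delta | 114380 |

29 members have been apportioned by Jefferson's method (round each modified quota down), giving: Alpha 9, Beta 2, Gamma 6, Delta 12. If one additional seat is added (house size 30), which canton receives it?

Delta

Priority for the next seat is population ÷ (current seats + 1).
Priorities: Alpha 8425.700, Beta 7672.667, Gamma 8708.857, Delta 8798.462.
Highest priority: Delta.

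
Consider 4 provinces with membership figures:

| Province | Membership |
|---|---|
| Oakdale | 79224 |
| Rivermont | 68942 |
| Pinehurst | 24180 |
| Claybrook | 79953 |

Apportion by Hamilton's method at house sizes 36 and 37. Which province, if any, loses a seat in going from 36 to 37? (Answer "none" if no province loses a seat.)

At 36 seats: Oakdale 11, Rivermont 10, Pinehurst 4, Claybrook 11.
At 37 seats: Oakdale 12, Rivermont 10, Pinehurst 3, Claybrook 12.
Pinehurst drops from 4 to 3.

Pinehurst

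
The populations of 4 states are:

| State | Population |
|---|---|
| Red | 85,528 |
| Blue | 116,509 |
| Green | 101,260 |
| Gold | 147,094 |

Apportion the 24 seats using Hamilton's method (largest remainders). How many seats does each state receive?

Red: 5, Blue: 6, Green: 5, Gold: 8

Total 450391; standard divisor 450391/24 ≈ 18766.292.
Standard quotas: Red 4.5575, Blue 6.2084, Green 5.3958, Gold 7.8382.
Lower quotas: Red 4, Blue 6, Green 5, Gold 7 (sum 22, leaving 2 seats).
Remainders in descending order: Gold 0.8382, Red 0.5575, Green 0.3958, Blue 0.2084.
The surplus seats go to Gold, Red.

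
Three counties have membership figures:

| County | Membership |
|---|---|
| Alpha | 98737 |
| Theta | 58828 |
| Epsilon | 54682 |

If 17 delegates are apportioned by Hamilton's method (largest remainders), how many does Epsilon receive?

4

Standard divisor: 212247 ÷ 17 ≈ 12485.118.
Standard quotas: Alpha 7.9084, Theta 4.7118, Epsilon 4.3798.
Lower quotas: Alpha 7, Theta 4, Epsilon 4 (sum 15, leaving 2 seats).
Remainders in descending order: Alpha 0.9084, Theta 0.7118, Epsilon 0.3798.
Largest remainders: Alpha, Theta receive the extra seats.
Epsilon receives 4.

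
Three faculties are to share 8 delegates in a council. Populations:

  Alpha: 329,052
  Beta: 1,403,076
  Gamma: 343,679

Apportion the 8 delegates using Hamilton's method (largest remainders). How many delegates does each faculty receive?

Alpha: 1, Beta: 6, Gamma: 1

Standard divisor: 2075807 ÷ 8 ≈ 259475.875.
Standard quotas: Alpha 1.2681, Beta 5.4073, Gamma 1.3245.
Lower quotas: Alpha 1, Beta 5, Gamma 1 (sum 7, leaving 1 seat).
Remainders in descending order: Beta 0.4073, Gamma 0.3245, Alpha 0.2681.
The surplus seat goes to Beta.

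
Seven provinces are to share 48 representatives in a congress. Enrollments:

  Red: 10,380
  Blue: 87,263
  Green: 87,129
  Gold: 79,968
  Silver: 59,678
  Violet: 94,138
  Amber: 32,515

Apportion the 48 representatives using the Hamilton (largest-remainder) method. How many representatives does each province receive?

Standard divisor: 451071 ÷ 48 ≈ 9397.312.
Standard quotas: Red 1.1046, Blue 9.2860, Green 9.2717, Gold 8.5097, Silver 6.3505, Violet 10.0175, Amber 3.4600.
Lower quotas: Red 1, Blue 9, Green 9, Gold 8, Silver 6, Violet 10, Amber 3 (sum 46, leaving 2 seats).
Remainders in descending order: Gold 0.5097, Amber 0.4600, Silver 0.3505, Blue 0.2860, Green 0.2717, Red 0.1046, Violet 0.0175.
Largest remainders: Gold, Amber receive the extra seats.

Red: 1; Blue: 9; Green: 9; Gold: 9; Silver: 6; Violet: 10; Amber: 4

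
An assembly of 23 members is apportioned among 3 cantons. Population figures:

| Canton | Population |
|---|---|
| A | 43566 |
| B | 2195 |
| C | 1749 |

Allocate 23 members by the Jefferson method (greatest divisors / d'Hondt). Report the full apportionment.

A 22, B 1, C 0

Standard divisor 47510/23 ≈ 2065.652; standard quotas: A 21.091, B 1.063, C 0.847.
Rounding down gives 21, 1, 0 = 22 seats, so the divisor must be adjusted.
With modified divisor 1900: modified quotas A 22.929, B 1.155, C 0.921.
Rounding down: A 22, B 1, C 0 (total 23).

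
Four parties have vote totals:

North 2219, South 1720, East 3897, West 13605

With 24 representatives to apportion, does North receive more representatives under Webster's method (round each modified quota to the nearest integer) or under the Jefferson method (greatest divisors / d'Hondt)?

Webster: North 3, South 2, East 4, West 15.
Jefferson: North 2, South 2, East 4, West 16.
North gets 3 under Webster and 2 under Jefferson.

Webster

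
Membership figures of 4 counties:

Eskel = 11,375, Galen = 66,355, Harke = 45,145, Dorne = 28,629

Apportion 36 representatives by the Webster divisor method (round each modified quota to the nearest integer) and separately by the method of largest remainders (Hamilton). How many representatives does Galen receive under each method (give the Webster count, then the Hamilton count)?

15 and 16

Webster: Eskel 3, Galen 15, Harke 11, Dorne 7.
Hamilton: Eskel 2, Galen 16, Harke 11, Dorne 7.
Galen gets 15 under Webster and 16 under Hamilton.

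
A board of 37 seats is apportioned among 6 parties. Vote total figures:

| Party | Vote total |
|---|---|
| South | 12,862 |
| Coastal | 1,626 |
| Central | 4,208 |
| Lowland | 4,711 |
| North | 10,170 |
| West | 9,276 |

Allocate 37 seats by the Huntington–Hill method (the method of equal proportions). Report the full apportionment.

South 11, Coastal 1, Central 4, Lowland 4, North 9, West 8

With divisor 1174: modified quotas South 10.956, Coastal 1.385, Central 3.584, Lowland 4.013, North 8.663, West 7.901.
Geometric-mean thresholds: South √(10·11)=10.488, Coastal √(1·2)=1.414, Central √(3·4)=3.464, Lowland √(4·5)=4.472, North √(8·9)=8.485, West √(7·8)=7.483.
Each quota rounded against its threshold gives South 11, Coastal 1, Central 4, Lowland 4, North 9, West 8 (total 37).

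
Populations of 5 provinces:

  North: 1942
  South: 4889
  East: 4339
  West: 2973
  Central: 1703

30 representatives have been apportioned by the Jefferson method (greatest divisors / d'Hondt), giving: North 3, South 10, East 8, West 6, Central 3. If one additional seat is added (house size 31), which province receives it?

North

Priority for the next seat is population ÷ (current seats + 1).
Priorities: North 485.500, South 444.455, East 482.111, West 424.714, Central 425.750.
Highest priority: North.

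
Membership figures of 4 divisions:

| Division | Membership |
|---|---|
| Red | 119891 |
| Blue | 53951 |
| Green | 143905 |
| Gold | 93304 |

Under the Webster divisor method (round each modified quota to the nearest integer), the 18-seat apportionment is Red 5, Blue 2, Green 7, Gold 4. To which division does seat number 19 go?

Priority for the next seat is population ÷ (current seats + 0.5).
Priorities: Red 21798.364, Blue 21580.400, Green 19187.333, Gold 20734.222.
Highest priority: Red.

Red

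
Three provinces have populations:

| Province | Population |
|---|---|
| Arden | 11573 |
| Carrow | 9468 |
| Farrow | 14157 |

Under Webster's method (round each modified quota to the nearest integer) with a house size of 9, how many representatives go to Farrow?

Standard divisor 35198/9 ≈ 3910.889; standard quotas: Arden 2.959, Carrow 2.421, Farrow 3.620.
Rounding to the nearest integer gives Arden 3, Carrow 2, Farrow 4 — total 9, matching the house size, so no adjustment is needed.
Farrow receives 4.

4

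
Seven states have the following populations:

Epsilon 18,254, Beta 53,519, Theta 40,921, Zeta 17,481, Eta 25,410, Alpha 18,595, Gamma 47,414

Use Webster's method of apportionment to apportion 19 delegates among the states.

Epsilon: 2, Beta: 5, Theta: 3, Zeta: 1, Eta: 2, Alpha: 2, Gamma: 4

Standard divisor 221594/19 ≈ 11662.842; standard quotas: Epsilon 1.565, Beta 4.589, Theta 3.509, Zeta 1.499, Eta 2.179, Alpha 1.594, Gamma 4.065.
Rounding to the nearest integer gives 2, 5, 4, 1, 2, 2, 4 = 20 seats, so the divisor must be adjusted.
With modified divisor 11832.7: modified quotas Epsilon 1.543, Beta 4.523, Theta 3.458, Zeta 1.477, Eta 2.147, Alpha 1.571, Gamma 4.007.
Rounding to the nearest integer: Epsilon 2, Beta 5, Theta 3, Zeta 1, Eta 2, Alpha 2, Gamma 4 (total 19).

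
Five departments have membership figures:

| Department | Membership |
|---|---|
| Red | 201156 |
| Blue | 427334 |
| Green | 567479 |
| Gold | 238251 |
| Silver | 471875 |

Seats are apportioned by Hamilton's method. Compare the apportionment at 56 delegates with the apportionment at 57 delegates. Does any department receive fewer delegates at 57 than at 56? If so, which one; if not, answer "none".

none

At 56 seats: Red 6, Blue 12, Green 17, Gold 7, Silver 14.
At 57 seats: Red 6, Blue 13, Green 17, Gold 7, Silver 14.
No department's allocation decreased.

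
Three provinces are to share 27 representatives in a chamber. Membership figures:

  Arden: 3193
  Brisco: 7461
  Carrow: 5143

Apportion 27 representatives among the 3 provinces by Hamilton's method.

Arden=5; Brisco=13; Carrow=9

Total 15797; standard divisor 15797/27 ≈ 585.074.
Standard quotas: Arden 5.4574, Brisco 12.7522, Carrow 8.7903.
Lower quotas: Arden 5, Brisco 12, Carrow 8 (sum 25, leaving 2 seats).
Remainders in descending order: Carrow 0.7903, Brisco 0.7522, Arden 0.4574.
The surplus seats go to Carrow, Brisco.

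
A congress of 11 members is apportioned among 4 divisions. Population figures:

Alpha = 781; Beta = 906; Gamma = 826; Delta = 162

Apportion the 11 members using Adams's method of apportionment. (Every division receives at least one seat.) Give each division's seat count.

Standard divisor 2675/11 ≈ 243.182; standard quotas: Alpha 3.212, Beta 3.726, Gamma 3.397, Delta 0.666.
Rounding up gives 4, 4, 4, 1 = 13 seats, so the divisor must be adjusted.
With modified divisor 300: modified quotas Alpha 2.603, Beta 3.020, Gamma 2.753, Delta 0.540.
Rounding up: Alpha 3, Beta 4, Gamma 3, Delta 1 (total 11).

Alpha 3, Beta 4, Gamma 3, Delta 1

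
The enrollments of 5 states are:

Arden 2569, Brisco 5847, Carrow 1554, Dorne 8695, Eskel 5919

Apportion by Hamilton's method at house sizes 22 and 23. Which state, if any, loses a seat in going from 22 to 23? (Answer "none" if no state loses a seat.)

Carrow

At 22 seats: Arden 2, Brisco 5, Carrow 2, Dorne 8, Eskel 5.
At 23 seats: Arden 2, Brisco 6, Carrow 1, Dorne 8, Eskel 6.
Carrow drops from 2 to 1.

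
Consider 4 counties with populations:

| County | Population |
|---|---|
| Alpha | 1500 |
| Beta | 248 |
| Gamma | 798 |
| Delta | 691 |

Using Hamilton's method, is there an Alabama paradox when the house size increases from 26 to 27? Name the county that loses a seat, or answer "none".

none

At 26 seats: Alpha 12, Beta 2, Gamma 6, Delta 6.
At 27 seats: Alpha 12, Beta 2, Gamma 7, Delta 6.
No county's allocation decreased.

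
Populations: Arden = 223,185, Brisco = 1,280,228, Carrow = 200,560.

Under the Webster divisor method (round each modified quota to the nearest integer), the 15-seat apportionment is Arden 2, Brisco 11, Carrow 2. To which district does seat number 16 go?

Priority for the next seat is population ÷ (current seats + 0.5).
Priorities: Arden 89274.000, Brisco 111324.174, Carrow 80224.000.
Highest priority: Brisco.

Brisco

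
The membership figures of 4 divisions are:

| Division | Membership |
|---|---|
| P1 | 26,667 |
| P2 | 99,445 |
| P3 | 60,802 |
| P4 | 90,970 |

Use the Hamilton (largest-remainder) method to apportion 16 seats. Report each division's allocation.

Total 277884; standard divisor 277884/16 ≈ 17367.75.
Standard quotas: P1 1.5354, P2 5.7258, P3 3.5009, P4 5.2379.
Lower quotas: P1 1, P2 5, P3 3, P4 5 (sum 14, leaving 2 seats).
Remainders in descending order: P2 0.7258, P1 0.5354, P3 0.5009, P4 0.2379.
Largest remainders: P2, P1 receive the extra seats.

P1 2; P2 6; P3 3; P4 5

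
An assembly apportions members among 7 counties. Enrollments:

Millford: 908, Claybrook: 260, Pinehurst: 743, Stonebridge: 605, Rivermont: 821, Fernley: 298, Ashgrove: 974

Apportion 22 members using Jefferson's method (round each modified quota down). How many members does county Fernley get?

Standard divisor 4609/22 ≈ 209.5; standard quotas: Millford 4.334, Claybrook 1.241, Pinehurst 3.547, Stonebridge 2.888, Rivermont 3.919, Fernley 1.422, Ashgrove 4.649.
Rounding down gives 4, 1, 3, 2, 3, 1, 4 = 18 seats, so the divisor must be adjusted.
With modified divisor 184: modified quotas Millford 4.935, Claybrook 1.413, Pinehurst 4.038, Stonebridge 3.288, Rivermont 4.462, Fernley 1.620, Ashgrove 5.293.
Rounding down: Millford 4, Claybrook 1, Pinehurst 4, Stonebridge 3, Rivermont 4, Fernley 1, Ashgrove 5 (total 22).
Fernley receives 1.

1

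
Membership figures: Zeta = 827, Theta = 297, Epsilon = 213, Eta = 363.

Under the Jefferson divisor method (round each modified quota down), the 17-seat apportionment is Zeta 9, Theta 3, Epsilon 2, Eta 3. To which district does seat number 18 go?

Priority for the next seat is population ÷ (current seats + 1).
Priorities: Zeta 82.700, Theta 74.250, Epsilon 71.000, Eta 90.750.
Highest priority: Eta.

Eta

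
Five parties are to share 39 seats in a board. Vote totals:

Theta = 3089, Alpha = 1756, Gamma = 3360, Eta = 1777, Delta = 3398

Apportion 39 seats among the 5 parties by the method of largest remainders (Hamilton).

Theta: 9; Alpha: 5; Gamma: 10; Eta: 5; Delta: 10

Standard divisor: 13380 ÷ 39 ≈ 343.077.
Standard quotas: Theta 9.004, Alpha 5.118, Gamma 9.794, Eta 5.180, Delta 9.904.
Lower quotas: Theta 9, Alpha 5, Gamma 9, Eta 5, Delta 9 (sum 37, leaving 2 seats).
Remainders in descending order: Delta 0.904, Gamma 0.794, Eta 0.180, Alpha 0.118, Theta 0.004.
Largest remainders: Delta, Gamma receive the extra seats.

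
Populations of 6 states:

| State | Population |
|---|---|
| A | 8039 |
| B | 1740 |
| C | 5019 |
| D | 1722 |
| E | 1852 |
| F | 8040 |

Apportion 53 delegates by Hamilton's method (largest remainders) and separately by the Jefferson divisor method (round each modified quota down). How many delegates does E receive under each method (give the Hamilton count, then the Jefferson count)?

4 and 3

Hamilton: A 16, B 4, C 10, D 3, E 4, F 16.
Jefferson: A 17, B 3, C 10, D 3, E 3, F 17.
E gets 4 under Hamilton and 3 under Jefferson.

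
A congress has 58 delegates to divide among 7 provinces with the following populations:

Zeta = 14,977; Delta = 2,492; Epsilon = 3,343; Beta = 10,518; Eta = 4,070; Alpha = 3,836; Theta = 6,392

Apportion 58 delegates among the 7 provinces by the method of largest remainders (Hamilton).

Zeta: 19, Delta: 3, Epsilon: 4, Beta: 14, Eta: 5, Alpha: 5, Theta: 8

Standard divisor: 45628 ÷ 58 ≈ 786.69.
Standard quotas: Zeta 19.0380, Delta 3.1677, Epsilon 4.2495, Beta 13.3699, Eta 5.1736, Alpha 4.8761, Theta 8.1252.
Lower quotas: Zeta 19, Delta 3, Epsilon 4, Beta 13, Eta 5, Alpha 4, Theta 8 (sum 56, leaving 2 seats).
Remainders in descending order: Alpha 0.8761, Beta 0.3699, Epsilon 0.2495, Eta 0.1736, Delta 0.1677, Theta 0.1252, Zeta 0.0380.
The surplus seats go to Alpha, Beta.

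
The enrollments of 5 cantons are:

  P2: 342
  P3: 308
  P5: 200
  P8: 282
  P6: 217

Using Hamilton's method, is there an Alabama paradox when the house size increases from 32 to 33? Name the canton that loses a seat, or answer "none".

At 32 seats: P2 8, P3 7, P5 5, P8 7, P6 5.
At 33 seats: P2 8, P3 8, P5 5, P8 7, P6 5.
No canton's allocation decreased.

none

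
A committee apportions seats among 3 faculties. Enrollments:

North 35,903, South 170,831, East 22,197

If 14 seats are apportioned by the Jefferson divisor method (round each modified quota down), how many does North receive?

2

Standard divisor 228931/14 ≈ 16352.214; standard quotas: North 2.196, South 10.447, East 1.357.
Rounding down gives 2, 10, 1 = 13 seats, so the divisor must be adjusted.
With modified divisor 14900: modified quotas North 2.410, South 11.465, East 1.490.
Rounding down: North 2, South 11, East 1 (total 14).
North receives 2.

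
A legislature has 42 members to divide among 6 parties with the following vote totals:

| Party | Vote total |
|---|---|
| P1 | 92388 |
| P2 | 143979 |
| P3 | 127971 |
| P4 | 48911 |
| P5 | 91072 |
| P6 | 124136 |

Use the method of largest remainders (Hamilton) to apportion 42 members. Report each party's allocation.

The standard divisor is 628457/42 ≈ 14963.262.
Standard quotas: P1 6.1743, P2 9.6222, P3 8.5523, P4 3.2687, P5 6.0864, P6 8.2961.
Lower quotas: P1 6, P2 9, P3 8, P4 3, P5 6, P6 8 (sum 40, leaving 2 seats).
Remainders in descending order: P2 0.6222, P3 0.5523, P6 0.2961, P4 0.2687, P1 0.1743, P5 0.0864.
Largest remainders: P2, P3 receive the extra seats.

P1 6, P2 10, P3 9, P4 3, P5 6, P6 8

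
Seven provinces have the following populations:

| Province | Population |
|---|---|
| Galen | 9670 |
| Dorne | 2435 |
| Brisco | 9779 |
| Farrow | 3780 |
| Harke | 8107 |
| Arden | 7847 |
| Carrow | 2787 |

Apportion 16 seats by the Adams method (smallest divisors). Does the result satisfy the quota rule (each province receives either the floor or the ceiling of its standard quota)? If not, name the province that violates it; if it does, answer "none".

none

Standard quotas: Galen 3.484, Dorne 0.877, Brisco 3.524, Farrow 1.362, Harke 2.921, Arden 2.827, Carrow 1.004.
Adams allocation: Galen 3, Dorne 1, Brisco 3, Farrow 2, Harke 3, Arden 3, Carrow 1.
Every allocation lies between the lower and upper quota.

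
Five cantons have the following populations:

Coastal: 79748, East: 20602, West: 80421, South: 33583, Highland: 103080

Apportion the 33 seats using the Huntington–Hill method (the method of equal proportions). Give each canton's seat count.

Coastal 8, East 2, West 8, South 4, Highland 11

With divisor 9586: modified quotas Coastal 8.319, East 2.149, West 8.389, South 3.503, Highland 10.753.
Geometric-mean thresholds: Coastal √(8·9)=8.485, East √(2·3)=2.449, West √(8·9)=8.485, South √(3·4)=3.464, Highland √(10·11)=10.488.
Each quota rounded against its threshold gives Coastal 8, East 2, West 8, South 4, Highland 11 (total 33).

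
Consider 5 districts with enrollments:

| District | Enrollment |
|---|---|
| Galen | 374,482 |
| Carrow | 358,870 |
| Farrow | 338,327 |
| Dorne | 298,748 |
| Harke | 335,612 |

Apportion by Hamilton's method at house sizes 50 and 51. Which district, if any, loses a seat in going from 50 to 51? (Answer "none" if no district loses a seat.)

At 50 seats: Galen 11, Carrow 10, Farrow 10, Dorne 9, Harke 10.
At 51 seats: Galen 11, Carrow 11, Farrow 10, Dorne 9, Harke 10.
No district's allocation decreased.

none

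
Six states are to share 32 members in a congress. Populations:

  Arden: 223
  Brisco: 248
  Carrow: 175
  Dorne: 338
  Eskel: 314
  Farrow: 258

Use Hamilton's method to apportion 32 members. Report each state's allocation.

Arden: 5, Brisco: 5, Carrow: 4, Dorne: 7, Eskel: 6, Farrow: 5

Standard divisor: 1556 ÷ 32 ≈ 48.625.
Standard quotas: Arden 4.586, Brisco 5.100, Carrow 3.599, Dorne 6.951, Eskel 6.458, Farrow 5.306.
Lower quotas: Arden 4, Brisco 5, Carrow 3, Dorne 6, Eskel 6, Farrow 5 (sum 29, leaving 3 seats).
Remainders in descending order: Dorne 0.951, Carrow 0.599, Arden 0.586, Eskel 0.458, Farrow 0.306, Brisco 0.100.
The surplus seats go to Dorne, Carrow, Arden.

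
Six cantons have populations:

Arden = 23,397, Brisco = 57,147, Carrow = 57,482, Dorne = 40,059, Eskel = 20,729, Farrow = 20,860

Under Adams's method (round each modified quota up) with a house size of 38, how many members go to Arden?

Standard divisor 219674/38 ≈ 5780.895; standard quotas: Arden 4.047, Brisco 9.885, Carrow 9.943, Dorne 6.930, Eskel 3.586, Farrow 3.608.
Rounding up gives 5, 10, 10, 7, 4, 4 = 40 seats, so the divisor must be adjusted.
With modified divisor 6370: modified quotas Arden 3.673, Brisco 8.971, Carrow 9.024, Dorne 6.289, Eskel 3.254, Farrow 3.275.
Rounding up: Arden 4, Brisco 9, Carrow 10, Dorne 7, Eskel 4, Farrow 4 (total 38).
Arden receives 4.

4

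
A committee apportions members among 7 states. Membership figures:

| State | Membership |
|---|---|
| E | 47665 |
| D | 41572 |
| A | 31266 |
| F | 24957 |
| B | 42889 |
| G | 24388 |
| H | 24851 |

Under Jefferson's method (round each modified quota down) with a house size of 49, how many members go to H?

Standard divisor 237588/49 ≈ 4848.735; standard quotas: E 9.830, D 8.574, A 6.448, F 5.147, B 8.845, G 5.030, H 5.125.
Rounding down gives 9, 8, 6, 5, 8, 5, 5 = 46 seats, so the divisor must be adjusted.
With modified divisor 4500: modified quotas E 10.592, D 9.238, A 6.948, F 5.546, B 9.531, G 5.420, H 5.522.
Rounding down: E 10, D 9, A 6, F 5, B 9, G 5, H 5 (total 49).
H receives 5.

5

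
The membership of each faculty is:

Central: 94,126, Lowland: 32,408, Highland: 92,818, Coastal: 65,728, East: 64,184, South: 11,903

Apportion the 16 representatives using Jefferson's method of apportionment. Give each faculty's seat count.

Standard divisor 361167/16 ≈ 22572.938; standard quotas: Central 4.170, Lowland 1.436, Highland 4.112, Coastal 2.912, East 2.843, South 0.527.
Rounding down gives 4, 1, 4, 2, 2, 0 = 13 seats, so the divisor must be adjusted.
With modified divisor 18700: modified quotas Central 5.033, Lowland 1.733, Highland 4.964, Coastal 3.515, East 3.432, South 0.637.
Rounding down: Central 5, Lowland 1, Highland 4, Coastal 3, East 3, South 0 (total 16).

Central=5, Lowland=1, Highland=4, Coastal=3, East=3, South=0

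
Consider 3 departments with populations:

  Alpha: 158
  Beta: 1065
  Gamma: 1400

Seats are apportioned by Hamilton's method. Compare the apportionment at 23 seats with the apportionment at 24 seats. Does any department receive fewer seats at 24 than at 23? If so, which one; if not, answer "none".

Alpha

At 23 seats: Alpha 2, Beta 9, Gamma 12.
At 24 seats: Alpha 1, Beta 10, Gamma 13.
Alpha drops from 2 to 1.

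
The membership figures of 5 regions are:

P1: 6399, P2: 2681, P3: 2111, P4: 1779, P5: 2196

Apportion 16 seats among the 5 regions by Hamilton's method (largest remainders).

P1 7, P2 3, P3 2, P4 2, P5 2

Total 15166; standard divisor 15166/16 ≈ 947.875.
Standard quotas: P1 6.7509, P2 2.8284, P3 2.2271, P4 1.8768, P5 2.3168.
Lower quotas: P1 6, P2 2, P3 2, P4 1, P5 2 (sum 13, leaving 3 seats).
Remainders in descending order: P4 0.8768, P2 0.8284, P1 0.7509, P5 0.3168, P3 0.2271.
Largest remainders: P4, P2, P1 receive the extra seats.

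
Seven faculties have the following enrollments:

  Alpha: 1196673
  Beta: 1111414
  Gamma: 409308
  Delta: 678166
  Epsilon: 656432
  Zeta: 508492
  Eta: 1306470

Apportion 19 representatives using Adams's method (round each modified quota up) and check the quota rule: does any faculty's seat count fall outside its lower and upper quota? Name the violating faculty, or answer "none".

none

Standard quotas: Alpha 3.875, Beta 3.599, Gamma 1.326, Delta 2.196, Epsilon 2.126, Zeta 1.647, Eta 4.231.
Adams allocation: Alpha 4, Beta 3, Gamma 2, Delta 2, Epsilon 2, Zeta 2, Eta 4.
Every allocation lies between the lower and upper quota.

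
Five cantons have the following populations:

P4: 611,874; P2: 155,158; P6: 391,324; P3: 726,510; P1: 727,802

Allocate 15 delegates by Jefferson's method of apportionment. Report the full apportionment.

P4 4, P2 1, P6 2, P3 4, P1 4

Standard divisor 2612668/15 ≈ 174177.867; standard quotas: P4 3.513, P2 0.891, P6 2.247, P3 4.171, P1 4.178.
Rounding down gives 3, 0, 2, 4, 4 = 13 seats, so the divisor must be adjusted.
With modified divisor 149300: modified quotas P4 4.098, P2 1.039, P6 2.621, P3 4.866, P1 4.875.
Rounding down: P4 4, P2 1, P6 2, P3 4, P1 4 (total 15).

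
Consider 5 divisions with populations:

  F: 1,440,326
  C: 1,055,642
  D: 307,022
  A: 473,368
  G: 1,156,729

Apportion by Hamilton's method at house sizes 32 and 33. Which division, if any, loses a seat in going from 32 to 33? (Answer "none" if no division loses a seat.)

A

At 32 seats: F 10, C 8, D 2, A 4, G 8.
At 33 seats: F 11, C 8, D 2, A 3, G 9.
A drops from 4 to 3.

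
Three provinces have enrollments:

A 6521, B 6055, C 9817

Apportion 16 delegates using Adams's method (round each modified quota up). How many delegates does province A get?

Standard divisor 22393/16 ≈ 1399.562; standard quotas: A 4.659, B 4.326, C 7.014.
Rounding up gives 5, 5, 8 = 18 seats, so the divisor must be adjusted.
With modified divisor 1600: modified quotas A 4.076, B 3.784, C 6.136.
Rounding up: A 5, B 4, C 7 (total 16).
A receives 5.

5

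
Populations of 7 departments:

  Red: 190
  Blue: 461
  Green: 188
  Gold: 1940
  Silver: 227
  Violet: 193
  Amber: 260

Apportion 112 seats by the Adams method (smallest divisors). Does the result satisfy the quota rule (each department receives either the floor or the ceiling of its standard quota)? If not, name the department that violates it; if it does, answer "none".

Gold

Standard quotas: Red 6.152, Blue 14.927, Green 6.087, Gold 62.816, Silver 7.350, Violet 6.249, Amber 8.419.
Adams allocation: Red 6, Blue 15, Green 6, Gold 61, Silver 8, Violet 7, Amber 9.
Gold has quota 62.816 (lower 62, upper 63) but receives 61 — outside the quota interval.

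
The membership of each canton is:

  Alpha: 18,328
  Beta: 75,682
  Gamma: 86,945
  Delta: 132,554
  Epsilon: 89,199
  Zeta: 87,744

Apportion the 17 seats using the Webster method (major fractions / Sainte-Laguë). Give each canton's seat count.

Alpha=1, Beta=3, Gamma=3, Delta=4, Epsilon=3, Zeta=3

Standard divisor 490452/17 ≈ 28850.118; standard quotas: Alpha 0.635, Beta 2.623, Gamma 3.014, Delta 4.595, Epsilon 3.092, Zeta 3.041.
Rounding to the nearest integer gives 1, 3, 3, 5, 3, 3 = 18 seats, so the divisor must be adjusted.
With modified divisor 29900: modified quotas Alpha 0.613, Beta 2.531, Gamma 2.908, Delta 4.433, Epsilon 2.983, Zeta 2.935.
Rounding to the nearest integer: Alpha 1, Beta 3, Gamma 3, Delta 4, Epsilon 3, Zeta 3 (total 17).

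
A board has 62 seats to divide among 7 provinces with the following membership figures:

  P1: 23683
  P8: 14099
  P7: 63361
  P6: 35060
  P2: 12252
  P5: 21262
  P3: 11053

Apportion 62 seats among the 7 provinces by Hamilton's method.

P1: 8, P8: 5, P7: 22, P6: 12, P2: 4, P5: 7, P3: 4

The standard divisor is 180770/62 ≈ 2915.645.
Standard quotas: P1 8.1227, P8 4.8356, P7 21.7314, P6 12.0248, P2 4.2022, P5 7.2924, P3 3.7909.
Lower quotas: P1 8, P8 4, P7 21, P6 12, P2 4, P5 7, P3 3 (sum 59, leaving 3 seats).
Remainders in descending order: P8 0.8356, P3 0.7909, P7 0.7314, P5 0.2924, P2 0.2022, P1 0.1227, P6 0.0248.
The surplus seats go to P8, P3, P7.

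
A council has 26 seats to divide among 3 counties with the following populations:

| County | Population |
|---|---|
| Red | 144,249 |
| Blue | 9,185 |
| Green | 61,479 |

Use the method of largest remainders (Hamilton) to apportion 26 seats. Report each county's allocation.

Red 18; Blue 1; Green 7

Standard divisor: 214913 ÷ 26 ≈ 8265.885.
Standard quotas: Red 17.4511, Blue 1.1112, Green 7.4377.
Lower quotas: Red 17, Blue 1, Green 7 (sum 25, leaving 1 seat).
Remainders in descending order: Red 0.4511, Green 0.4377, Blue 0.1112.
Largest remainder: Red receives the extra seat.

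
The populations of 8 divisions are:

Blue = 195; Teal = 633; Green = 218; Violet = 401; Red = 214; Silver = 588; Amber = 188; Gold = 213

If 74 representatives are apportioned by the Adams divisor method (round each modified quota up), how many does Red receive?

6

Standard divisor 2650/74 ≈ 35.811; standard quotas: Blue 5.445, Teal 17.676, Green 6.088, Violet 11.198, Red 5.976, Silver 16.420, Amber 5.250, Gold 5.948.
Rounding up gives 6, 18, 7, 12, 6, 17, 6, 6 = 78 seats, so the divisor must be adjusted.
With modified divisor 37.4: modified quotas Blue 5.214, Teal 16.925, Green 5.829, Violet 10.722, Red 5.722, Silver 15.722, Amber 5.027, Gold 5.695.
Rounding up: Blue 6, Teal 17, Green 6, Violet 11, Red 6, Silver 16, Amber 6, Gold 6 (total 74).
Red receives 6.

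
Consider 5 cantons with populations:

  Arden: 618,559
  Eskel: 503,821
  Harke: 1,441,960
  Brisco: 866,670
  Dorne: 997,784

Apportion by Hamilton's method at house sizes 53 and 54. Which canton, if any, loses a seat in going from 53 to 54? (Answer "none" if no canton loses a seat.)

Arden

At 53 seats: Arden 8, Eskel 6, Harke 17, Brisco 10, Dorne 12.
At 54 seats: Arden 7, Eskel 6, Harke 18, Brisco 11, Dorne 12.
Arden drops from 8 to 7.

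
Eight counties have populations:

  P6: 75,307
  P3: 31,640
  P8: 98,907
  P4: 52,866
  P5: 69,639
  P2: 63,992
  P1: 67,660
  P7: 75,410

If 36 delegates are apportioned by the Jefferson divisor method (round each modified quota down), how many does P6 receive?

5

Standard divisor 535421/36 ≈ 14872.806; standard quotas: P6 5.063, P3 2.127, P8 6.650, P4 3.555, P5 4.682, P2 4.303, P1 4.549, P7 5.070.
Rounding down gives 5, 2, 6, 3, 4, 4, 4, 5 = 33 seats, so the divisor must be adjusted.
With modified divisor 13400: modified quotas P6 5.620, P3 2.361, P8 7.381, P4 3.945, P5 5.197, P2 4.776, P1 5.049, P7 5.628.
Rounding down: P6 5, P3 2, P8 7, P4 3, P5 5, P2 4, P1 5, P7 5 (total 36).
P6 receives 5.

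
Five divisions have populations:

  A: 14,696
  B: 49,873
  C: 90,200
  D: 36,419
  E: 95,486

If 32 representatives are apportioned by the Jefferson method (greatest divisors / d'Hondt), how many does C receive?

10

Standard divisor 286674/32 ≈ 8958.562; standard quotas: A 1.640, B 5.567, C 10.069, D 4.065, E 10.659.
Rounding down gives 1, 5, 10, 4, 10 = 30 seats, so the divisor must be adjusted.
With modified divisor 8260: modified quotas A 1.779, B 6.038, C 10.920, D 4.409, E 11.560.
Rounding down: A 1, B 6, C 10, D 4, E 11 (total 32).
C receives 10.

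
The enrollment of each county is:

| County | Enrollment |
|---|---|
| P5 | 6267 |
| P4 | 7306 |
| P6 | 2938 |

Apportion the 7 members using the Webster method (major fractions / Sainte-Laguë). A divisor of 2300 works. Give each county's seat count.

With modified divisor 2300: modified quotas P5 2.725, P4 3.177, P6 1.277.
Rounding to the nearest integer: P5 3, P4 3, P6 1 (total 7).

P5 3, P4 3, P6 1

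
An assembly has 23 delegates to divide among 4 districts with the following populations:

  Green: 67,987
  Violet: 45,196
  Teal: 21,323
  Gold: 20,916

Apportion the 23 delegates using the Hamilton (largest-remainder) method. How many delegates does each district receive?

Green: 10, Violet: 7, Teal: 3, Gold: 3

Standard divisor: 155422 ÷ 23 ≈ 6757.478.
Standard quotas: Green 10.0610, Violet 6.6883, Teal 3.1555, Gold 3.0952.
Lower quotas: Green 10, Violet 6, Teal 3, Gold 3 (sum 22, leaving 1 seat).
Remainders in descending order: Violet 0.6883, Teal 0.1555, Gold 0.0952, Green 0.0610.
Largest remainder: Violet receives the extra seat.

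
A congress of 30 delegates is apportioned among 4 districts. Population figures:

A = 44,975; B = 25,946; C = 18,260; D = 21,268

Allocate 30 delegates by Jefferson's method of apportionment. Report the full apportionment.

Standard divisor 110449/30 ≈ 3681.633; standard quotas: A 12.216, B 7.047, C 4.960, D 5.777.
Rounding down gives 12, 7, 4, 5 = 28 seats, so the divisor must be adjusted.
With modified divisor 3500: modified quotas A 12.850, B 7.413, C 5.217, D 6.077.
Rounding down: A 12, B 7, C 5, D 6 (total 30).

A 12, B 7, C 5, D 6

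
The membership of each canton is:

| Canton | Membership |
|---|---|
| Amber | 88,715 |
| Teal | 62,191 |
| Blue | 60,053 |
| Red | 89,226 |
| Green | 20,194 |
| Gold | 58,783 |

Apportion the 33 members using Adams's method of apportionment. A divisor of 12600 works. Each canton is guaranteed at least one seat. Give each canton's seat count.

With modified divisor 12600: modified quotas Amber 7.041, Teal 4.936, Blue 4.766, Red 7.081, Green 1.603, Gold 4.665.
Rounding up: Amber 8, Teal 5, Blue 5, Red 8, Green 2, Gold 5 (total 33).

Amber=8, Teal=5, Blue=5, Red=8, Green=2, Gold=5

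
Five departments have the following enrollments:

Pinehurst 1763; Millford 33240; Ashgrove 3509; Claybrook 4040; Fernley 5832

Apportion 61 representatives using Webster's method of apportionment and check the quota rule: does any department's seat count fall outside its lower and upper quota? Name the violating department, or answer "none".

Standard quotas: Pinehurst 2.223, Millford 41.907, Ashgrove 4.424, Claybrook 5.093, Fernley 7.353.
Webster allocation: Pinehurst 2, Millford 43, Ashgrove 4, Claybrook 5, Fernley 7.
Millford has quota 41.907 (lower 41, upper 42) but receives 43 — outside the quota interval.

Millford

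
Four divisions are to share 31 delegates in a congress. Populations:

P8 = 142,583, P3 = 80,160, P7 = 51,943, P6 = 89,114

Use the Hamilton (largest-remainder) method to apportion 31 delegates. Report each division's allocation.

Standard divisor: 363800 ÷ 31 ≈ 11735.484.
Standard quotas: P8 12.1497, P3 6.8306, P7 4.4261, P6 7.5936.
Lower quotas: P8 12, P3 6, P7 4, P6 7 (sum 29, leaving 2 seats).
Remainders in descending order: P3 0.8306, P6 0.5936, P7 0.4261, P8 0.1497.
The surplus seats go to P3, P6.

P8 12; P3 7; P7 4; P6 8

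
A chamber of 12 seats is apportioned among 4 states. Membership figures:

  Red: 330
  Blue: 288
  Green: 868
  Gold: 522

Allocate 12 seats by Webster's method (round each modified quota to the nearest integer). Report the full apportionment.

Red: 2, Blue: 2, Green: 5, Gold: 3

Standard divisor 2008/12 ≈ 167.333; standard quotas: Red 1.972, Blue 1.721, Green 5.187, Gold 3.120.
Rounding to the nearest integer gives Red 2, Blue 2, Green 5, Gold 3 — total 12, matching the house size, so no adjustment is needed.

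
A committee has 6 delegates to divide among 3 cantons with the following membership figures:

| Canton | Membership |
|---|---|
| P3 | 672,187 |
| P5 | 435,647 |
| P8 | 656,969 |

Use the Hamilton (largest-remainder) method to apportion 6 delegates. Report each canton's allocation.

P3=2, P5=2, P8=2

Total 1764803; standard divisor 1764803/6 ≈ 294133.833.
Standard quotas: P3 2.2853, P5 1.4811, P8 2.2336.
Lower quotas: P3 2, P5 1, P8 2 (sum 5, leaving 1 seat).
Remainders in descending order: P5 0.4811, P3 0.2853, P8 0.2336.
Largest remainder: P5 receives the extra seat.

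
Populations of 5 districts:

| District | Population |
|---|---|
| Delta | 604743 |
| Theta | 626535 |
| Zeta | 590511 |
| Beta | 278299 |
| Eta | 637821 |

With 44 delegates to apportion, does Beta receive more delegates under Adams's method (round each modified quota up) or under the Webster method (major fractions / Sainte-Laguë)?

Adams: Delta 10, Theta 10, Zeta 9, Beta 5, Eta 10.
Webster: Delta 10, Theta 10, Zeta 10, Beta 4, Eta 10.
Beta gets 5 under Adams and 4 under Webster.

Adams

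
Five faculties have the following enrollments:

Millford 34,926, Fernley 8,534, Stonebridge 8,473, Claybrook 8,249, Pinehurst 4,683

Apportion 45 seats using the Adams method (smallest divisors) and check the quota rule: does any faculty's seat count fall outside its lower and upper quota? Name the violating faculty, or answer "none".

Millford

Standard quotas: Millford 24.230, Fernley 5.920, Stonebridge 5.878, Claybrook 5.723, Pinehurst 3.249.
Adams allocation: Millford 23, Fernley 6, Stonebridge 6, Claybrook 6, Pinehurst 4.
Millford has quota 24.230 (lower 24, upper 25) but receives 23 — outside the quota interval.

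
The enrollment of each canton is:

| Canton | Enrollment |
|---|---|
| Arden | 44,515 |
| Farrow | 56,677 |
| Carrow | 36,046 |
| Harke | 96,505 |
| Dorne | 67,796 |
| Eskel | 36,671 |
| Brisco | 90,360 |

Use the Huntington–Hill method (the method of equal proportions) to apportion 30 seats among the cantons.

Arden 3, Farrow 4, Carrow 2, Harke 7, Dorne 5, Eskel 3, Brisco 6

With divisor 14803: modified quotas Arden 3.007, Farrow 3.829, Carrow 2.435, Harke 6.519, Dorne 4.580, Eskel 2.477, Brisco 6.104.
Geometric-mean thresholds: Arden √(3·4)=3.464, Farrow √(3·4)=3.464, Carrow √(2·3)=2.449, Harke √(6·7)=6.481, Dorne √(4·5)=4.472, Eskel √(2·3)=2.449, Brisco √(6·7)=6.481.
Each quota rounded against its threshold gives Arden 3, Farrow 4, Carrow 2, Harke 7, Dorne 5, Eskel 3, Brisco 6 (total 30).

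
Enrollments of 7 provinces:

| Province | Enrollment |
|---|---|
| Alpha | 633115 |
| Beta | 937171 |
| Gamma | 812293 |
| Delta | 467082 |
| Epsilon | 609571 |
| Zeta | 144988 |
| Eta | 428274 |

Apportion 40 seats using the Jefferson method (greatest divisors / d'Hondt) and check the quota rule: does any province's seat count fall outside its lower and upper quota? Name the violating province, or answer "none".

none

Standard quotas: Alpha 6.280, Beta 9.296, Gamma 8.057, Delta 4.633, Epsilon 6.047, Zeta 1.438, Eta 4.248.
Jefferson allocation: Alpha 6, Beta 10, Gamma 8, Delta 5, Epsilon 6, Zeta 1, Eta 4.
Every allocation lies between the lower and upper quota.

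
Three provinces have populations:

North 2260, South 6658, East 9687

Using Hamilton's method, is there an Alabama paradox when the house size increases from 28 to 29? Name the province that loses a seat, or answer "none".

At 28 seats: North 3, South 10, East 15.
At 29 seats: North 4, South 10, East 15.
No province's allocation decreased.

none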